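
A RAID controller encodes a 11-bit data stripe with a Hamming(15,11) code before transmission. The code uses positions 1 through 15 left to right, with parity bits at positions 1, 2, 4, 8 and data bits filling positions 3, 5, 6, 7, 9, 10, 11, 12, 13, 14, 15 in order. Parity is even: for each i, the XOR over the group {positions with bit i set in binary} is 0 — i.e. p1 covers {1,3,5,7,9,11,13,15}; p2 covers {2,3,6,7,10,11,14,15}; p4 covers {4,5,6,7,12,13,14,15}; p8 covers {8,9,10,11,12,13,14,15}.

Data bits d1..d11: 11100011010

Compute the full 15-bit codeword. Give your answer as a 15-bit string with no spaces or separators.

Place data at non-parity positions: p1 p2 1 p4 1 1 0 p8 0 0 1 1 0 1 0
p1 (pos 1,3,5,7,9,11,13,15): XOR of data positions = 1⊕1⊕0⊕0⊕1⊕0⊕0 = 1
p2 (pos 2,3,6,7,10,11,14,15): XOR of data positions = 1⊕1⊕0⊕0⊕1⊕1⊕0 = 0
p4 (pos 4,5,6,7,12,13,14,15): XOR of data positions = 1⊕1⊕0⊕1⊕0⊕1⊕0 = 0
p8 (pos 8,9,10,11,12,13,14,15): XOR of data positions = 0⊕0⊕1⊕1⊕0⊕1⊕0 = 1
Codeword: 101011010011010

101011010011010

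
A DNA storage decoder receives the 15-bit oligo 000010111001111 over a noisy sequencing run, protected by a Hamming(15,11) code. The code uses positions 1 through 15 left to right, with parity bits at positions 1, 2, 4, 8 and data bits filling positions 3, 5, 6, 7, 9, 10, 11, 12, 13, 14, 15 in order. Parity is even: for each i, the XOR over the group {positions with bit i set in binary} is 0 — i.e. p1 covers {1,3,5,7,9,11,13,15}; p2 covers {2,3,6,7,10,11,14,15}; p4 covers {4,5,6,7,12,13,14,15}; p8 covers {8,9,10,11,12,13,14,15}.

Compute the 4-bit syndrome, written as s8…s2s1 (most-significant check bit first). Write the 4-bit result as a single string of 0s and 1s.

0011

s1 (pos 1,3,5,7,9,11,13,15): 0⊕0⊕1⊕1⊕1⊕0⊕1⊕1 = 1
s2 (pos 2,3,6,7,10,11,14,15): 0⊕0⊕0⊕1⊕0⊕0⊕1⊕1 = 1
s4 (pos 4,5,6,7,12,13,14,15): 0⊕1⊕0⊕1⊕1⊕1⊕1⊕1 = 0
s8 (pos 8,9,10,11,12,13,14,15): 1⊕1⊕0⊕0⊕1⊕1⊕1⊕1 = 0
Syndrome s8…s1 = 0011 → error at position 3.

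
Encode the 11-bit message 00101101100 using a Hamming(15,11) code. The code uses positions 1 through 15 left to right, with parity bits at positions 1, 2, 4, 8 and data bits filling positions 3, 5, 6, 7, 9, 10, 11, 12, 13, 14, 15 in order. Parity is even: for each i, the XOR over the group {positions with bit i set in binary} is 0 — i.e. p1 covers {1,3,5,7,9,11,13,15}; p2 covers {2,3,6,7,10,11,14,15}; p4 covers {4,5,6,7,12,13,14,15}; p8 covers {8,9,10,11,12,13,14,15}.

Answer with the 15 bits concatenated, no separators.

Place data at non-parity positions: p1 p2 0 p4 0 1 0 p8 1 1 0 1 1 0 0
p1 (pos 1,3,5,7,9,11,13,15): XOR of data positions = 0⊕0⊕0⊕1⊕0⊕1⊕0 = 0
p2 (pos 2,3,6,7,10,11,14,15): XOR of data positions = 0⊕1⊕0⊕1⊕0⊕0⊕0 = 0
p4 (pos 4,5,6,7,12,13,14,15): XOR of data positions = 0⊕1⊕0⊕1⊕1⊕0⊕0 = 1
p8 (pos 8,9,10,11,12,13,14,15): XOR of data positions = 1⊕1⊕0⊕1⊕1⊕0⊕0 = 0
Codeword: 000101001101100

000101001101100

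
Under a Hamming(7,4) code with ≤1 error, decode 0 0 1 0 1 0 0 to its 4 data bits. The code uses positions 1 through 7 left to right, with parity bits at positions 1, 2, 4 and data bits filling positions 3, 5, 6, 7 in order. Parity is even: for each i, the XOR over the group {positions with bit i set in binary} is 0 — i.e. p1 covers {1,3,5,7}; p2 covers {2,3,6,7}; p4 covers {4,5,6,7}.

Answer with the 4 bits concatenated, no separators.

s1 (pos 1,3,5,7): 0⊕1⊕1⊕0 = 0
s2 (pos 2,3,6,7): 0⊕1⊕0⊕0 = 1
s4 (pos 4,5,6,7): 0⊕1⊕0⊕0 = 1
Syndrome s4…s1 = 110 → error at position 6.
Flip position 6: 0010100 → 0010110
Read data bits from positions 3,5,6,7: 1110

1110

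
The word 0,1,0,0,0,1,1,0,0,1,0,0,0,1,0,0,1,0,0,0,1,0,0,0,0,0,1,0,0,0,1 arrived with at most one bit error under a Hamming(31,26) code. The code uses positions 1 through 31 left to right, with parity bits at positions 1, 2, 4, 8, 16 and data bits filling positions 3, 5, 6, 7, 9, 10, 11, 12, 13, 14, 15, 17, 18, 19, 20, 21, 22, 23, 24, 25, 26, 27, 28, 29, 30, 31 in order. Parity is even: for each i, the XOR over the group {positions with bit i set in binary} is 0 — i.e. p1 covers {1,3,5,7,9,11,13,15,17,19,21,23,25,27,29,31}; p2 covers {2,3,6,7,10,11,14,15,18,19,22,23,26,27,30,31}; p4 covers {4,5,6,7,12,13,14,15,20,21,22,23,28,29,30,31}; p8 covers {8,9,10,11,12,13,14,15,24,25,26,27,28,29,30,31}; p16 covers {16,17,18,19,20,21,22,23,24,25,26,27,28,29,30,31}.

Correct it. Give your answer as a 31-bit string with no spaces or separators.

s1 (pos 1,3,5,7,9,11,13,15,17,19,21,23,25,27,29,31): 0⊕0⊕0⊕1⊕0⊕0⊕0⊕0⊕1⊕0⊕1⊕0⊕0⊕1⊕0⊕1 = 1
s2 (pos 2,3,6,7,10,11,14,15,18,19,22,23,26,27,30,31): 1⊕0⊕1⊕1⊕1⊕0⊕1⊕0⊕0⊕0⊕0⊕0⊕0⊕1⊕0⊕1 = 1
s4 (pos 4,5,6,7,12,13,14,15,20,21,22,23,28,29,30,31): 0⊕0⊕1⊕1⊕0⊕0⊕1⊕0⊕0⊕1⊕0⊕0⊕0⊕0⊕0⊕1 = 1
s8 (pos 8,9,10,11,12,13,14,15,24,25,26,27,28,29,30,31): 0⊕0⊕1⊕0⊕0⊕0⊕1⊕0⊕0⊕0⊕0⊕1⊕0⊕0⊕0⊕1 = 0
s16 (pos 16,17,18,19,20,21,22,23,24,25,26,27,28,29,30,31): 0⊕1⊕0⊕0⊕0⊕1⊕0⊕0⊕0⊕0⊕0⊕1⊕0⊕0⊕0⊕1 = 0
Syndrome s16…s1 = 00111 → error at position 7.
Flip position 7: 0100011001000100100010000010001 → 0100010001000100100010000010001

0100010001000100100010000010001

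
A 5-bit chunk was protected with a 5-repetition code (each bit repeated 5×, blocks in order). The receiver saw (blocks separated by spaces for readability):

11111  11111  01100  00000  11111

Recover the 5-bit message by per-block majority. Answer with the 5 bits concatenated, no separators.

Block 1 (11111): 5 ones → 1
Block 2 (11111): 5 ones → 1
Block 3 (01100): 2 ones → 0
Block 4 (00000): 0 ones → 0
Block 5 (11111): 5 ones → 1

11001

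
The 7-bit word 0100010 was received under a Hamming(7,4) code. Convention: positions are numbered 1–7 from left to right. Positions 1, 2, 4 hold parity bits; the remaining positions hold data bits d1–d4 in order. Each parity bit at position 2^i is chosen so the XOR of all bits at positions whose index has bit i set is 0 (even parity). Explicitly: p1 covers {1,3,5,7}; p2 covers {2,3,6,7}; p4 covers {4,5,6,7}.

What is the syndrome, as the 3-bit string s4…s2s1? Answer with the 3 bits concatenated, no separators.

s1 (pos 1,3,5,7): 0⊕0⊕0⊕0 = 0
s2 (pos 2,3,6,7): 1⊕0⊕1⊕0 = 0
s4 (pos 4,5,6,7): 0⊕0⊕1⊕0 = 1
Syndrome s4…s1 = 100 → error at position 4.

100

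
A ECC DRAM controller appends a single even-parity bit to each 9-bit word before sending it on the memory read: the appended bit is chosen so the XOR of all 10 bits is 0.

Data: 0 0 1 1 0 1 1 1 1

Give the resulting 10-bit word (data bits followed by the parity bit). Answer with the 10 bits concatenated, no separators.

0011011110

XOR of the 9 data bits: 0⊕0⊕1⊕1⊕0⊕1⊕1⊕1⊕1 = 0
Parity bit = 0 (so all 10 bits XOR to 0).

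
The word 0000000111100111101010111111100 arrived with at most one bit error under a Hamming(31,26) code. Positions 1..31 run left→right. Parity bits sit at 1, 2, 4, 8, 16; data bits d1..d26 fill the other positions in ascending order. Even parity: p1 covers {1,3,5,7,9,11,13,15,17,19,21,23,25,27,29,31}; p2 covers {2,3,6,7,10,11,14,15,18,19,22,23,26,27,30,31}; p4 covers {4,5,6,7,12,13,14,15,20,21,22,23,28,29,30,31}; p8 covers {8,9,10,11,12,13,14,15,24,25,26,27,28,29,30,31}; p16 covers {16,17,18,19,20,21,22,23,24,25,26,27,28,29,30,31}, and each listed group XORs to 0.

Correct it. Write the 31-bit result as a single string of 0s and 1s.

s1 (pos 1,3,5,7,9,11,13,15,17,19,21,23,25,27,29,31): 0⊕0⊕0⊕0⊕1⊕1⊕0⊕1⊕1⊕1⊕1⊕1⊕1⊕1⊕1⊕0 = 0
s2 (pos 2,3,6,7,10,11,14,15,18,19,22,23,26,27,30,31): 0⊕0⊕0⊕0⊕1⊕1⊕1⊕1⊕0⊕1⊕0⊕1⊕1⊕1⊕0⊕0 = 0
s4 (pos 4,5,6,7,12,13,14,15,20,21,22,23,28,29,30,31): 0⊕0⊕0⊕0⊕0⊕0⊕1⊕1⊕0⊕1⊕0⊕1⊕1⊕1⊕0⊕0 = 0
s8 (pos 8,9,10,11,12,13,14,15,24,25,26,27,28,29,30,31): 1⊕1⊕1⊕1⊕0⊕0⊕1⊕1⊕1⊕1⊕1⊕1⊕1⊕1⊕0⊕0 = 0
s16 (pos 16,17,18,19,20,21,22,23,24,25,26,27,28,29,30,31): 1⊕1⊕0⊕1⊕0⊕1⊕0⊕1⊕1⊕1⊕1⊕1⊕1⊕1⊕0⊕0 = 1
Syndrome s16…s1 = 10000 → error at position 16.
Flip position 16: 0000000111100111101010111111100 → 0000000111100110101010111111100

0000000111100110101010111111100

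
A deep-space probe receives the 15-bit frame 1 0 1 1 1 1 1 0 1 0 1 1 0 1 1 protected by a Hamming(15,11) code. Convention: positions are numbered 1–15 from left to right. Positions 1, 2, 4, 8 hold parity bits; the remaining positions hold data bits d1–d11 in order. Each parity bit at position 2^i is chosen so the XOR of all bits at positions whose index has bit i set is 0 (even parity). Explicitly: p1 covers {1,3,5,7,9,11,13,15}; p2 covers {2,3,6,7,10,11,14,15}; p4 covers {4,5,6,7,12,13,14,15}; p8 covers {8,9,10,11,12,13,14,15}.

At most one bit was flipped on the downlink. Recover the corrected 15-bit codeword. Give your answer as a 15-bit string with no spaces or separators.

101111101011111

s1 (pos 1,3,5,7,9,11,13,15): 1⊕1⊕1⊕1⊕1⊕1⊕0⊕1 = 1
s2 (pos 2,3,6,7,10,11,14,15): 0⊕1⊕1⊕1⊕0⊕1⊕1⊕1 = 0
s4 (pos 4,5,6,7,12,13,14,15): 1⊕1⊕1⊕1⊕1⊕0⊕1⊕1 = 1
s8 (pos 8,9,10,11,12,13,14,15): 0⊕1⊕0⊕1⊕1⊕0⊕1⊕1 = 1
Syndrome s8…s1 = 1101 → error at position 13.
Flip position 13: 101111101011011 → 101111101011111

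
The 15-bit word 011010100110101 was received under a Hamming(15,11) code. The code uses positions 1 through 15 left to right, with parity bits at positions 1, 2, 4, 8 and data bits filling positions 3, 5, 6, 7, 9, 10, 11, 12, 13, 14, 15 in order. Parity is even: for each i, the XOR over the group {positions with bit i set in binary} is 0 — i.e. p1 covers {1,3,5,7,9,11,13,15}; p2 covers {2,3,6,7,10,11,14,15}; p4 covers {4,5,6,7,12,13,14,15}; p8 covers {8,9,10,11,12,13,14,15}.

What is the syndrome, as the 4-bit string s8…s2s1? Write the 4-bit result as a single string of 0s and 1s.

0000

s1 (pos 1,3,5,7,9,11,13,15): 0⊕1⊕1⊕1⊕0⊕1⊕1⊕1 = 0
s2 (pos 2,3,6,7,10,11,14,15): 1⊕1⊕0⊕1⊕1⊕1⊕0⊕1 = 0
s4 (pos 4,5,6,7,12,13,14,15): 0⊕1⊕0⊕1⊕0⊕1⊕0⊕1 = 0
s8 (pos 8,9,10,11,12,13,14,15): 0⊕0⊕1⊕1⊕0⊕1⊕0⊕1 = 0
Syndrome s8…s1 = 0000 → no error.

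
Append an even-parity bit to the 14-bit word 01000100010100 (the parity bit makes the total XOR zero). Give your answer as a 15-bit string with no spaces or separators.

XOR of the 14 data bits: 0⊕1⊕0⊕0⊕0⊕1⊕0⊕0⊕0⊕1⊕0⊕1⊕0⊕0 = 0
Parity bit = 0 (so all 15 bits XOR to 0).

010001000101000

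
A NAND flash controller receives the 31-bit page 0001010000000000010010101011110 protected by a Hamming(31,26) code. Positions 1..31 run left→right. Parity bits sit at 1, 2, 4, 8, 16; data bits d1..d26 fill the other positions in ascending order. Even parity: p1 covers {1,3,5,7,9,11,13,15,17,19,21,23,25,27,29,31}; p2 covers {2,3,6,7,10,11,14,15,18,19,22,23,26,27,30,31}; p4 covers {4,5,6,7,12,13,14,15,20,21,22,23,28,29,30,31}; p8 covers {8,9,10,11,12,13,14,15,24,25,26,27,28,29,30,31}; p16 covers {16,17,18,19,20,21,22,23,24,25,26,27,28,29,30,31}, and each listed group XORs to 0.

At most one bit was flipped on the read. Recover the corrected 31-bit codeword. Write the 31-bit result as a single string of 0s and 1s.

s1 (pos 1,3,5,7,9,11,13,15,17,19,21,23,25,27,29,31): 0⊕0⊕0⊕0⊕0⊕0⊕0⊕0⊕0⊕0⊕1⊕1⊕1⊕1⊕1⊕0 = 1
s2 (pos 2,3,6,7,10,11,14,15,18,19,22,23,26,27,30,31): 0⊕0⊕1⊕0⊕0⊕0⊕0⊕0⊕1⊕0⊕0⊕1⊕0⊕1⊕1⊕0 = 1
s4 (pos 4,5,6,7,12,13,14,15,20,21,22,23,28,29,30,31): 1⊕0⊕1⊕0⊕0⊕0⊕0⊕0⊕0⊕1⊕0⊕1⊕1⊕1⊕1⊕0 = 1
s8 (pos 8,9,10,11,12,13,14,15,24,25,26,27,28,29,30,31): 0⊕0⊕0⊕0⊕0⊕0⊕0⊕0⊕0⊕1⊕0⊕1⊕1⊕1⊕1⊕0 = 1
s16 (pos 16,17,18,19,20,21,22,23,24,25,26,27,28,29,30,31): 0⊕0⊕1⊕0⊕0⊕1⊕0⊕1⊕0⊕1⊕0⊕1⊕1⊕1⊕1⊕0 = 0
Syndrome s16…s1 = 01111 → error at position 15.
Flip position 15: 0001010000000000010010101011110 → 0001010000000010010010101011110

0001010000000010010010101011110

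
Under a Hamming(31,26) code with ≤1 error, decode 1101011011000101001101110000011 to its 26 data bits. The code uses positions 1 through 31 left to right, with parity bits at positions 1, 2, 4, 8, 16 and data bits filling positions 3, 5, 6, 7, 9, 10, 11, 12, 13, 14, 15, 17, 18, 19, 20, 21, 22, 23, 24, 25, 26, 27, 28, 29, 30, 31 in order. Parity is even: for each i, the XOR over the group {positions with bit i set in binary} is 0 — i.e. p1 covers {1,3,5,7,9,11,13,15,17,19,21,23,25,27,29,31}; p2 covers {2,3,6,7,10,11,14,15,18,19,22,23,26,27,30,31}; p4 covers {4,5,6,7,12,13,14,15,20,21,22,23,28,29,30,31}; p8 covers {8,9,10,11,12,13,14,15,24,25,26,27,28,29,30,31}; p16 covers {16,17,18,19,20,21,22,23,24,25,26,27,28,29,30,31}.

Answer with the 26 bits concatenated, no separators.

00111100010001101110000011

s1 (pos 1,3,5,7,9,11,13,15,17,19,21,23,25,27,29,31): 1⊕0⊕0⊕1⊕1⊕0⊕0⊕0⊕0⊕1⊕0⊕1⊕0⊕0⊕0⊕1 = 0
s2 (pos 2,3,6,7,10,11,14,15,18,19,22,23,26,27,30,31): 1⊕0⊕1⊕1⊕1⊕0⊕1⊕0⊕0⊕1⊕1⊕1⊕0⊕0⊕1⊕1 = 0
s4 (pos 4,5,6,7,12,13,14,15,20,21,22,23,28,29,30,31): 1⊕0⊕1⊕1⊕0⊕0⊕1⊕0⊕1⊕0⊕1⊕1⊕0⊕0⊕1⊕1 = 1
s8 (pos 8,9,10,11,12,13,14,15,24,25,26,27,28,29,30,31): 0⊕1⊕1⊕0⊕0⊕0⊕1⊕0⊕1⊕0⊕0⊕0⊕0⊕0⊕1⊕1 = 0
s16 (pos 16,17,18,19,20,21,22,23,24,25,26,27,28,29,30,31): 1⊕0⊕0⊕1⊕1⊕0⊕1⊕1⊕1⊕0⊕0⊕0⊕0⊕0⊕1⊕1 = 0
Syndrome s16…s1 = 00100 → error at position 4.
Flip position 4: 1101011011000101001101110000011 → 1100011011000101001101110000011
Read data bits from positions 3,5,6,7,9,10,11,12,13,14,15,17,18,19,20,21,22,23,24,25,26,27,28,29,30,31: 00111100010001101110000011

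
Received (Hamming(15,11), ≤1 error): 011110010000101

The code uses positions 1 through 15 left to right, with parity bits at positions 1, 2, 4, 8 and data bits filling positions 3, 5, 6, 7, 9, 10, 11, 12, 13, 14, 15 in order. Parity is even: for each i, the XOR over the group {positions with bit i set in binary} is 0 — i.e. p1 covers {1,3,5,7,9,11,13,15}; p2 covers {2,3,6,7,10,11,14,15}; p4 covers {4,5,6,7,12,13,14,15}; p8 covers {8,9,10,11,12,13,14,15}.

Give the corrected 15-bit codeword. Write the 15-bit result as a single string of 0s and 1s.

s1 (pos 1,3,5,7,9,11,13,15): 0⊕1⊕1⊕0⊕0⊕0⊕1⊕1 = 0
s2 (pos 2,3,6,7,10,11,14,15): 1⊕1⊕0⊕0⊕0⊕0⊕0⊕1 = 1
s4 (pos 4,5,6,7,12,13,14,15): 1⊕1⊕0⊕0⊕0⊕1⊕0⊕1 = 0
s8 (pos 8,9,10,11,12,13,14,15): 1⊕0⊕0⊕0⊕0⊕1⊕0⊕1 = 1
Syndrome s8…s1 = 1010 → error at position 10.
Flip position 10: 011110010000101 → 011110010100101

011110010100101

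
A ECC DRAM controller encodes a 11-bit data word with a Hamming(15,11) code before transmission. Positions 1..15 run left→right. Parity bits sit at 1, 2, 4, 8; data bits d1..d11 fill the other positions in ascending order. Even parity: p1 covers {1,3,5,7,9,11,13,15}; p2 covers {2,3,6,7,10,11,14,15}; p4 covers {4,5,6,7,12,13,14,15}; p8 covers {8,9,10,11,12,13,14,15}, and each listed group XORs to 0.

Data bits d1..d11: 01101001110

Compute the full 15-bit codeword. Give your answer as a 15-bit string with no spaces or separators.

Place data at non-parity positions: p1 p2 0 p4 1 1 0 p8 1 0 0 1 1 1 0
p1 (pos 1,3,5,7,9,11,13,15): XOR of data positions = 0⊕1⊕0⊕1⊕0⊕1⊕0 = 1
p2 (pos 2,3,6,7,10,11,14,15): XOR of data positions = 0⊕1⊕0⊕0⊕0⊕1⊕0 = 0
p4 (pos 4,5,6,7,12,13,14,15): XOR of data positions = 1⊕1⊕0⊕1⊕1⊕1⊕0 = 1
p8 (pos 8,9,10,11,12,13,14,15): XOR of data positions = 1⊕0⊕0⊕1⊕1⊕1⊕0 = 0
Codeword: 100111001001110

100111001001110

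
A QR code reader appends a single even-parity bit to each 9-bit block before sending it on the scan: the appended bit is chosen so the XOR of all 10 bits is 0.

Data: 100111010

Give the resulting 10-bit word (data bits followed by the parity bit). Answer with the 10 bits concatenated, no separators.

XOR of the 9 data bits: 1⊕0⊕0⊕1⊕1⊕1⊕0⊕1⊕0 = 1
Parity bit = 1 (so all 10 bits XOR to 0).

1001110101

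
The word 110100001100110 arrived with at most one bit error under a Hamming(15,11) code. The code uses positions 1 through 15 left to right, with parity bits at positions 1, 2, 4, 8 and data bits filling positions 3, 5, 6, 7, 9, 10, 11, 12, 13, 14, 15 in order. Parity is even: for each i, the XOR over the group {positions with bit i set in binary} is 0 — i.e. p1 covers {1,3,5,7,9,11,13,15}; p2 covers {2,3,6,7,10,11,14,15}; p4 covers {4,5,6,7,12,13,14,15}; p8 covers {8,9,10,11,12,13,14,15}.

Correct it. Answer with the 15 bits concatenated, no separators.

110100101100110

s1 (pos 1,3,5,7,9,11,13,15): 1⊕0⊕0⊕0⊕1⊕0⊕1⊕0 = 1
s2 (pos 2,3,6,7,10,11,14,15): 1⊕0⊕0⊕0⊕1⊕0⊕1⊕0 = 1
s4 (pos 4,5,6,7,12,13,14,15): 1⊕0⊕0⊕0⊕0⊕1⊕1⊕0 = 1
s8 (pos 8,9,10,11,12,13,14,15): 0⊕1⊕1⊕0⊕0⊕1⊕1⊕0 = 0
Syndrome s8…s1 = 0111 → error at position 7.
Flip position 7: 110100001100110 → 110100101100110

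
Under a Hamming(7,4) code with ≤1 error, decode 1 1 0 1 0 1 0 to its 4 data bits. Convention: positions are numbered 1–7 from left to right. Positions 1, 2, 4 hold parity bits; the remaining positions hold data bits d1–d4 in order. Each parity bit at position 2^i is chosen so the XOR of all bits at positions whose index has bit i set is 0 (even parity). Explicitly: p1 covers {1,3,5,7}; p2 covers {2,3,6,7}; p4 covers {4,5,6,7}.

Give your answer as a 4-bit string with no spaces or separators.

0010

s1 (pos 1,3,5,7): 1⊕0⊕0⊕0 = 1
s2 (pos 2,3,6,7): 1⊕0⊕1⊕0 = 0
s4 (pos 4,5,6,7): 1⊕0⊕1⊕0 = 0
Syndrome s4…s1 = 001 → error at position 1.
Flip position 1: 1101010 → 0101010
Read data bits from positions 3,5,6,7: 0010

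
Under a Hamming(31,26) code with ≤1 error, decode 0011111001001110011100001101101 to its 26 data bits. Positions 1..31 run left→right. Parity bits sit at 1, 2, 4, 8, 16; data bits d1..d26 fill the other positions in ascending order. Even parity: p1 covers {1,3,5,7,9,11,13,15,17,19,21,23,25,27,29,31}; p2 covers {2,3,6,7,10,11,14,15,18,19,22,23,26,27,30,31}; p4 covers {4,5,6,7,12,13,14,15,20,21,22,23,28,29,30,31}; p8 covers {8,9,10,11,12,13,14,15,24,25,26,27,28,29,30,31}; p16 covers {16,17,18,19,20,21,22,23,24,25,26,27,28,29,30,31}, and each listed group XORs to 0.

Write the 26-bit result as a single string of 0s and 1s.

s1 (pos 1,3,5,7,9,11,13,15,17,19,21,23,25,27,29,31): 0⊕1⊕1⊕1⊕0⊕0⊕1⊕1⊕0⊕1⊕0⊕0⊕1⊕0⊕1⊕1 = 1
s2 (pos 2,3,6,7,10,11,14,15,18,19,22,23,26,27,30,31): 0⊕1⊕1⊕1⊕1⊕0⊕1⊕1⊕1⊕1⊕0⊕0⊕1⊕0⊕0⊕1 = 0
s4 (pos 4,5,6,7,12,13,14,15,20,21,22,23,28,29,30,31): 1⊕1⊕1⊕1⊕0⊕1⊕1⊕1⊕1⊕0⊕0⊕0⊕1⊕1⊕0⊕1 = 1
s8 (pos 8,9,10,11,12,13,14,15,24,25,26,27,28,29,30,31): 0⊕0⊕1⊕0⊕0⊕1⊕1⊕1⊕0⊕1⊕1⊕0⊕1⊕1⊕0⊕1 = 1
s16 (pos 16,17,18,19,20,21,22,23,24,25,26,27,28,29,30,31): 0⊕0⊕1⊕1⊕1⊕0⊕0⊕0⊕0⊕1⊕1⊕0⊕1⊕1⊕0⊕1 = 0
Syndrome s16…s1 = 01101 → error at position 13.
Flip position 13: 0011111001001110011100001101101 → 0011111001000110011100001101101
Read data bits from positions 3,5,6,7,9,10,11,12,13,14,15,17,18,19,20,21,22,23,24,25,26,27,28,29,30,31: 11110100011011100001101101

11110100011011100001101101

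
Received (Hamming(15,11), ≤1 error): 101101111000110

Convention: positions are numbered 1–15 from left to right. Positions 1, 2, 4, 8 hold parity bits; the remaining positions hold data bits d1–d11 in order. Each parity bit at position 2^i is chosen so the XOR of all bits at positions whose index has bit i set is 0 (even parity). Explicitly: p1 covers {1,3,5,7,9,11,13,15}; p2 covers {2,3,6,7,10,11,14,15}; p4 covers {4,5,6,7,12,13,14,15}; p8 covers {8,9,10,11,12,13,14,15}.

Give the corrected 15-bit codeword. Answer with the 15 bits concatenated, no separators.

101111111000110

s1 (pos 1,3,5,7,9,11,13,15): 1⊕1⊕0⊕1⊕1⊕0⊕1⊕0 = 1
s2 (pos 2,3,6,7,10,11,14,15): 0⊕1⊕1⊕1⊕0⊕0⊕1⊕0 = 0
s4 (pos 4,5,6,7,12,13,14,15): 1⊕0⊕1⊕1⊕0⊕1⊕1⊕0 = 1
s8 (pos 8,9,10,11,12,13,14,15): 1⊕1⊕0⊕0⊕0⊕1⊕1⊕0 = 0
Syndrome s8…s1 = 0101 → error at position 5.
Flip position 5: 101101111000110 → 101111111000110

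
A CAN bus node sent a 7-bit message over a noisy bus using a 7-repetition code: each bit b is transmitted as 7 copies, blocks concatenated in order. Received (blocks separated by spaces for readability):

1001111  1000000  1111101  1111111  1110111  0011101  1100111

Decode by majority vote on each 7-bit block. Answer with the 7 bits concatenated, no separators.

1011111

Block 1 (1001111): 5 ones → 1
Block 2 (1000000): 1 one → 0
Block 3 (1111101): 6 ones → 1
Block 4 (1111111): 7 ones → 1
Block 5 (1110111): 6 ones → 1
Block 6 (0011101): 4 ones → 1
Block 7 (1100111): 5 ones → 1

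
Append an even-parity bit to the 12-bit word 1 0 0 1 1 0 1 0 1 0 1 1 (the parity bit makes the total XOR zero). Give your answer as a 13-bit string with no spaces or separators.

1001101010111

XOR of the 12 data bits: 1⊕0⊕0⊕1⊕1⊕0⊕1⊕0⊕1⊕0⊕1⊕1 = 1
Parity bit = 1 (so all 13 bits XOR to 0).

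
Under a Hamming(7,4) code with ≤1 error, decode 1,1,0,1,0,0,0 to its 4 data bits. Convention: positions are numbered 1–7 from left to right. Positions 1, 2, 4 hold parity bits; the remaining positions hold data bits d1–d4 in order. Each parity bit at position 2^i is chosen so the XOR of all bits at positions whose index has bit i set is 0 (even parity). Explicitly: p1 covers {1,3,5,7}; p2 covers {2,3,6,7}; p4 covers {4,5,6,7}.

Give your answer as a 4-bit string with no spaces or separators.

s1 (pos 1,3,5,7): 1⊕0⊕0⊕0 = 1
s2 (pos 2,3,6,7): 1⊕0⊕0⊕0 = 1
s4 (pos 4,5,6,7): 1⊕0⊕0⊕0 = 1
Syndrome s4…s1 = 111 → error at position 7.
Flip position 7: 1101000 → 1101001
Read data bits from positions 3,5,6,7: 0001

0001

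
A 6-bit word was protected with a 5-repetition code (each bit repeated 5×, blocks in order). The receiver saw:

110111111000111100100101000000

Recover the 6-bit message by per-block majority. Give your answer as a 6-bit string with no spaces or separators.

Block 1 (11011): 4 ones → 1
Block 2 (11110): 4 ones → 1
Block 3 (00111): 3 ones → 1
Block 4 (10010): 2 ones → 0
Block 5 (01010): 2 ones → 0
Block 6 (00000): 0 ones → 0

111000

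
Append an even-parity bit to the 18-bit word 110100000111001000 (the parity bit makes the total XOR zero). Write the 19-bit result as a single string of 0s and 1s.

XOR of the 18 data bits: 1⊕1⊕0⊕1⊕0⊕0⊕0⊕0⊕0⊕1⊕1⊕1⊕0⊕0⊕1⊕0⊕0⊕0 = 1
Parity bit = 1 (so all 19 bits XOR to 0).

1101000001110010001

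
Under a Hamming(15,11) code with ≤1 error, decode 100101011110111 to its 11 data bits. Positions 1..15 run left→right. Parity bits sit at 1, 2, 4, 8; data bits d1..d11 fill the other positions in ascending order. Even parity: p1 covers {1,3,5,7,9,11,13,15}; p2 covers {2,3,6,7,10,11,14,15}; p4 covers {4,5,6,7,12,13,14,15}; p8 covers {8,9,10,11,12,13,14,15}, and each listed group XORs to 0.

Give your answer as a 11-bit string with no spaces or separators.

s1 (pos 1,3,5,7,9,11,13,15): 1⊕0⊕0⊕0⊕1⊕1⊕1⊕1 = 1
s2 (pos 2,3,6,7,10,11,14,15): 0⊕0⊕1⊕0⊕1⊕1⊕1⊕1 = 1
s4 (pos 4,5,6,7,12,13,14,15): 1⊕0⊕1⊕0⊕0⊕1⊕1⊕1 = 1
s8 (pos 8,9,10,11,12,13,14,15): 1⊕1⊕1⊕1⊕0⊕1⊕1⊕1 = 1
Syndrome s8…s1 = 1111 → error at position 15.
Flip position 15: 100101011110111 → 100101011110110
Read data bits from positions 3,5,6,7,9,10,11,12,13,14,15: 00101110110

00101110110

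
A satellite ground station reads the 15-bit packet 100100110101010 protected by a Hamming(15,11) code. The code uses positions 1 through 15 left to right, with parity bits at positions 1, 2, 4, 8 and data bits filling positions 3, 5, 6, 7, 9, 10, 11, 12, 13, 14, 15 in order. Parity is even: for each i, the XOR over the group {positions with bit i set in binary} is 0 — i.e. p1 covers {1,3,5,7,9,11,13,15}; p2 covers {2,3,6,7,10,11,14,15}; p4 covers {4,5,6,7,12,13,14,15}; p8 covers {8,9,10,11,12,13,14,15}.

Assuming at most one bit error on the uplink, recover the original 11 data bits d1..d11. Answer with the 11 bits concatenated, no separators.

00010101010

s1 (pos 1,3,5,7,9,11,13,15): 1⊕0⊕0⊕1⊕0⊕0⊕0⊕0 = 0
s2 (pos 2,3,6,7,10,11,14,15): 0⊕0⊕0⊕1⊕1⊕0⊕1⊕0 = 1
s4 (pos 4,5,6,7,12,13,14,15): 1⊕0⊕0⊕1⊕1⊕0⊕1⊕0 = 0
s8 (pos 8,9,10,11,12,13,14,15): 1⊕0⊕1⊕0⊕1⊕0⊕1⊕0 = 0
Syndrome s8…s1 = 0010 → error at position 2.
Flip position 2: 100100110101010 → 110100110101010
Read data bits from positions 3,5,6,7,9,10,11,12,13,14,15: 00010101010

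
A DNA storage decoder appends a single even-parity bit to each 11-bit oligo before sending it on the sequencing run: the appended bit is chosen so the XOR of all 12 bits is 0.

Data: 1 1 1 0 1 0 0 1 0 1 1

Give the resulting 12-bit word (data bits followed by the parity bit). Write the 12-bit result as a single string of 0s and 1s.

111010010111

XOR of the 11 data bits: 1⊕1⊕1⊕0⊕1⊕0⊕0⊕1⊕0⊕1⊕1 = 1
Parity bit = 1 (so all 12 bits XOR to 0).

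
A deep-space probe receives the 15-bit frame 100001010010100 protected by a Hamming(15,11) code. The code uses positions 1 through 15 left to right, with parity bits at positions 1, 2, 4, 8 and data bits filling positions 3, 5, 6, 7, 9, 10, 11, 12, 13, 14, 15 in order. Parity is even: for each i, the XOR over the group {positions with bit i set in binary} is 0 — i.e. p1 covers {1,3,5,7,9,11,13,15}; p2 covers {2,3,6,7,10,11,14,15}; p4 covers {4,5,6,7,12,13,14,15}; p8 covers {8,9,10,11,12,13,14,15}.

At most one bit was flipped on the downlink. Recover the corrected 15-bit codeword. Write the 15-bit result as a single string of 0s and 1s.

100001011010100

s1 (pos 1,3,5,7,9,11,13,15): 1⊕0⊕0⊕0⊕0⊕1⊕1⊕0 = 1
s2 (pos 2,3,6,7,10,11,14,15): 0⊕0⊕1⊕0⊕0⊕1⊕0⊕0 = 0
s4 (pos 4,5,6,7,12,13,14,15): 0⊕0⊕1⊕0⊕0⊕1⊕0⊕0 = 0
s8 (pos 8,9,10,11,12,13,14,15): 1⊕0⊕0⊕1⊕0⊕1⊕0⊕0 = 1
Syndrome s8…s1 = 1001 → error at position 9.
Flip position 9: 100001010010100 → 100001011010100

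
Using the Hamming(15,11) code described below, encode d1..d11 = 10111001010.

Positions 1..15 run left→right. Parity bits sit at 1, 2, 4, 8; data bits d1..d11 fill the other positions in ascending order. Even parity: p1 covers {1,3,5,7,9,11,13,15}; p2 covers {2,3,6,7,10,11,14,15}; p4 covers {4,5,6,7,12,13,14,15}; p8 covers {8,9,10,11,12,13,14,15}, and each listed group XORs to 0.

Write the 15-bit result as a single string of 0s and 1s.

101001111001010

Place data at non-parity positions: p1 p2 1 p4 0 1 1 p8 1 0 0 1 0 1 0
p1 (pos 1,3,5,7,9,11,13,15): XOR of data positions = 1⊕0⊕1⊕1⊕0⊕0⊕0 = 1
p2 (pos 2,3,6,7,10,11,14,15): XOR of data positions = 1⊕1⊕1⊕0⊕0⊕1⊕0 = 0
p4 (pos 4,5,6,7,12,13,14,15): XOR of data positions = 0⊕1⊕1⊕1⊕0⊕1⊕0 = 0
p8 (pos 8,9,10,11,12,13,14,15): XOR of data positions = 1⊕0⊕0⊕1⊕0⊕1⊕0 = 1
Codeword: 101001111001010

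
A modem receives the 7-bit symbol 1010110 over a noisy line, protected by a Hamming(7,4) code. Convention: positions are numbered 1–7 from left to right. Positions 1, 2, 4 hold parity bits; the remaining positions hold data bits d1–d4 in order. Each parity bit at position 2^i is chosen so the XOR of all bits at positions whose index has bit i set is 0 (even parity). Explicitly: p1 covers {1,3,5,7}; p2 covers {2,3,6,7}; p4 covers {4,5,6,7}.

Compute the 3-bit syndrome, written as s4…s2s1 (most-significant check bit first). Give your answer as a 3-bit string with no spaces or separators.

s1 (pos 1,3,5,7): 1⊕1⊕1⊕0 = 1
s2 (pos 2,3,6,7): 0⊕1⊕1⊕0 = 0
s4 (pos 4,5,6,7): 0⊕1⊕1⊕0 = 0
Syndrome s4…s1 = 001 → error at position 1.

001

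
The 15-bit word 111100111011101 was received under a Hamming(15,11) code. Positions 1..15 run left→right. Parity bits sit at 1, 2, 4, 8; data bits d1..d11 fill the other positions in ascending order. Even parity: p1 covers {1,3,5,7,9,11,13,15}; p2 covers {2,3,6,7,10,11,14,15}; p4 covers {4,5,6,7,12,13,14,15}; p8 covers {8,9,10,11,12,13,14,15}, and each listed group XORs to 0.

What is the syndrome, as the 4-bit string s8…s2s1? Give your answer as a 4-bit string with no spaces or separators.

0111

s1 (pos 1,3,5,7,9,11,13,15): 1⊕1⊕0⊕1⊕1⊕1⊕1⊕1 = 1
s2 (pos 2,3,6,7,10,11,14,15): 1⊕1⊕0⊕1⊕0⊕1⊕0⊕1 = 1
s4 (pos 4,5,6,7,12,13,14,15): 1⊕0⊕0⊕1⊕1⊕1⊕0⊕1 = 1
s8 (pos 8,9,10,11,12,13,14,15): 1⊕1⊕0⊕1⊕1⊕1⊕0⊕1 = 0
Syndrome s8…s1 = 0111 → error at position 7.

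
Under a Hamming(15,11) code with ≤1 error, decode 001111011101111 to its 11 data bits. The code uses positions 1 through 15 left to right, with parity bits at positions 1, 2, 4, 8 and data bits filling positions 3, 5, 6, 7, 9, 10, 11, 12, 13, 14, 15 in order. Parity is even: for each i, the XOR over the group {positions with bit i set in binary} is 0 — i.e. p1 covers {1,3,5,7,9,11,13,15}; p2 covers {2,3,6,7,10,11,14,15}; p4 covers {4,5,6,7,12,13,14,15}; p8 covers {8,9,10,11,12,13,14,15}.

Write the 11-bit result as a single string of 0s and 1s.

s1 (pos 1,3,5,7,9,11,13,15): 0⊕1⊕1⊕0⊕1⊕0⊕1⊕1 = 1
s2 (pos 2,3,6,7,10,11,14,15): 0⊕1⊕1⊕0⊕1⊕0⊕1⊕1 = 1
s4 (pos 4,5,6,7,12,13,14,15): 1⊕1⊕1⊕0⊕1⊕1⊕1⊕1 = 1
s8 (pos 8,9,10,11,12,13,14,15): 1⊕1⊕1⊕0⊕1⊕1⊕1⊕1 = 1
Syndrome s8…s1 = 1111 → error at position 15.
Flip position 15: 001111011101111 → 001111011101110
Read data bits from positions 3,5,6,7,9,10,11,12,13,14,15: 11101101110

11101101110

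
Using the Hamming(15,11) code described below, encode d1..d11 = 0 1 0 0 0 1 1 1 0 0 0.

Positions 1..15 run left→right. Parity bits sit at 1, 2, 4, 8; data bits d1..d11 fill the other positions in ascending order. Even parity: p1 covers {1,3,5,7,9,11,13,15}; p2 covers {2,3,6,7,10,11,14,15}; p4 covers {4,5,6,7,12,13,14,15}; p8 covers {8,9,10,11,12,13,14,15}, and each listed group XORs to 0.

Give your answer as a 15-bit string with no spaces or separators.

000010010111000

Place data at non-parity positions: p1 p2 0 p4 1 0 0 p8 0 1 1 1 0 0 0
p1 (pos 1,3,5,7,9,11,13,15): XOR of data positions = 0⊕1⊕0⊕0⊕1⊕0⊕0 = 0
p2 (pos 2,3,6,7,10,11,14,15): XOR of data positions = 0⊕0⊕0⊕1⊕1⊕0⊕0 = 0
p4 (pos 4,5,6,7,12,13,14,15): XOR of data positions = 1⊕0⊕0⊕1⊕0⊕0⊕0 = 0
p8 (pos 8,9,10,11,12,13,14,15): XOR of data positions = 0⊕1⊕1⊕1⊕0⊕0⊕0 = 1
Codeword: 000010010111000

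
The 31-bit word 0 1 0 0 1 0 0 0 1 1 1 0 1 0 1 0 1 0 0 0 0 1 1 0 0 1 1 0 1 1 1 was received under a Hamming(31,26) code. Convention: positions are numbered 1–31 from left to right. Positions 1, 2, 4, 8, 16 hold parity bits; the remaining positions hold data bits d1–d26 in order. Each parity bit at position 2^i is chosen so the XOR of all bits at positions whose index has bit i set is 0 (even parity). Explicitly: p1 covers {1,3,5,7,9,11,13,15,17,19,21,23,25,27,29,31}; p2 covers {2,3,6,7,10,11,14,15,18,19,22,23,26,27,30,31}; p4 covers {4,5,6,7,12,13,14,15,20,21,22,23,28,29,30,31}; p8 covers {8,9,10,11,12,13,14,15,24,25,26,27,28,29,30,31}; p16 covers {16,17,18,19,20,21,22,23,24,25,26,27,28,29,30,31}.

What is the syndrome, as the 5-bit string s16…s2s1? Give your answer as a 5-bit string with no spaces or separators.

00000

s1 (pos 1,3,5,7,9,11,13,15,17,19,21,23,25,27,29,31): 0⊕0⊕1⊕0⊕1⊕1⊕1⊕1⊕1⊕0⊕0⊕1⊕0⊕1⊕1⊕1 = 0
s2 (pos 2,3,6,7,10,11,14,15,18,19,22,23,26,27,30,31): 1⊕0⊕0⊕0⊕1⊕1⊕0⊕1⊕0⊕0⊕1⊕1⊕1⊕1⊕1⊕1 = 0
s4 (pos 4,5,6,7,12,13,14,15,20,21,22,23,28,29,30,31): 0⊕1⊕0⊕0⊕0⊕1⊕0⊕1⊕0⊕0⊕1⊕1⊕0⊕1⊕1⊕1 = 0
s8 (pos 8,9,10,11,12,13,14,15,24,25,26,27,28,29,30,31): 0⊕1⊕1⊕1⊕0⊕1⊕0⊕1⊕0⊕0⊕1⊕1⊕0⊕1⊕1⊕1 = 0
s16 (pos 16,17,18,19,20,21,22,23,24,25,26,27,28,29,30,31): 0⊕1⊕0⊕0⊕0⊕0⊕1⊕1⊕0⊕0⊕1⊕1⊕0⊕1⊕1⊕1 = 0
Syndrome s16…s1 = 00000 → no error.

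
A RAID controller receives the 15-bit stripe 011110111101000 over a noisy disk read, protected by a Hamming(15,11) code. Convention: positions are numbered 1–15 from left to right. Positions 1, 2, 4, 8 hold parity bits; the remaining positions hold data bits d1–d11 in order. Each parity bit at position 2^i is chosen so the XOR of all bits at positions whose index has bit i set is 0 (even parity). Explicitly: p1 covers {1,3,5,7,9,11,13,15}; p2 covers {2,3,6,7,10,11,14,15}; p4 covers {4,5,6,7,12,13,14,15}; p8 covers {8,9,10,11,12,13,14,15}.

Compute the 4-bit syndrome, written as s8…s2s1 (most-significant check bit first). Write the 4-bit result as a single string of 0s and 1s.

0000

s1 (pos 1,3,5,7,9,11,13,15): 0⊕1⊕1⊕1⊕1⊕0⊕0⊕0 = 0
s2 (pos 2,3,6,7,10,11,14,15): 1⊕1⊕0⊕1⊕1⊕0⊕0⊕0 = 0
s4 (pos 4,5,6,7,12,13,14,15): 1⊕1⊕0⊕1⊕1⊕0⊕0⊕0 = 0
s8 (pos 8,9,10,11,12,13,14,15): 1⊕1⊕1⊕0⊕1⊕0⊕0⊕0 = 0
Syndrome s8…s1 = 0000 → no error.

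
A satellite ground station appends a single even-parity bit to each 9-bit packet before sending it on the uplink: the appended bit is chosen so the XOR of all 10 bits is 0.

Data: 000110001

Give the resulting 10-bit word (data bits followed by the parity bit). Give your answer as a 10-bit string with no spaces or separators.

0001100011

XOR of the 9 data bits: 0⊕0⊕0⊕1⊕1⊕0⊕0⊕0⊕1 = 1
Parity bit = 1 (so all 10 bits XOR to 0).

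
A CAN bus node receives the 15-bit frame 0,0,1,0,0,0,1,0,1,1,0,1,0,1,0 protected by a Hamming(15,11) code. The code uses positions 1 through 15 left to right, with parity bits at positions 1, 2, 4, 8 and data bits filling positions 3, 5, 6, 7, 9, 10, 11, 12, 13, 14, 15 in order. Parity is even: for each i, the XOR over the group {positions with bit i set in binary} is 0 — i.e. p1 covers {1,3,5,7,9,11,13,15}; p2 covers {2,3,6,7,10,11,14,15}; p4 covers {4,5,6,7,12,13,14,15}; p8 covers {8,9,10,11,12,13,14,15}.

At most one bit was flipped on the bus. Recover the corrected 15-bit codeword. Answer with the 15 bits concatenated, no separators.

s1 (pos 1,3,5,7,9,11,13,15): 0⊕1⊕0⊕1⊕1⊕0⊕0⊕0 = 1
s2 (pos 2,3,6,7,10,11,14,15): 0⊕1⊕0⊕1⊕1⊕0⊕1⊕0 = 0
s4 (pos 4,5,6,7,12,13,14,15): 0⊕0⊕0⊕1⊕1⊕0⊕1⊕0 = 1
s8 (pos 8,9,10,11,12,13,14,15): 0⊕1⊕1⊕0⊕1⊕0⊕1⊕0 = 0
Syndrome s8…s1 = 0101 → error at position 5.
Flip position 5: 001000101101010 → 001010101101010

001010101101010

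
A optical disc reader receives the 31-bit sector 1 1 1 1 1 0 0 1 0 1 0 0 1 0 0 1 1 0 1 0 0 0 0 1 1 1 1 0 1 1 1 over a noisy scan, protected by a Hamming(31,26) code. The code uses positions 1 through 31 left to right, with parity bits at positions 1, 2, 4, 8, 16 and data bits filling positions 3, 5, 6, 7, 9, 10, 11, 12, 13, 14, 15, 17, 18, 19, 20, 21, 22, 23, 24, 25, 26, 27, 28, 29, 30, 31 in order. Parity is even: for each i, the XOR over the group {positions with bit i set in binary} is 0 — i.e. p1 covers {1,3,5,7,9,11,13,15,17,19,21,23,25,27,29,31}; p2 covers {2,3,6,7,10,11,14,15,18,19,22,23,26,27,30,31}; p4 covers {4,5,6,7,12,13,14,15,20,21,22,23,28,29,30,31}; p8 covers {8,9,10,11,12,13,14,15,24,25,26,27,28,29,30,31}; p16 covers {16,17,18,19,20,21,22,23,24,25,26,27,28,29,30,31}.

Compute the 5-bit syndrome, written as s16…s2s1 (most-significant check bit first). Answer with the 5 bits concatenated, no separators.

00000

s1 (pos 1,3,5,7,9,11,13,15,17,19,21,23,25,27,29,31): 1⊕1⊕1⊕0⊕0⊕0⊕1⊕0⊕1⊕1⊕0⊕0⊕1⊕1⊕1⊕1 = 0
s2 (pos 2,3,6,7,10,11,14,15,18,19,22,23,26,27,30,31): 1⊕1⊕0⊕0⊕1⊕0⊕0⊕0⊕0⊕1⊕0⊕0⊕1⊕1⊕1⊕1 = 0
s4 (pos 4,5,6,7,12,13,14,15,20,21,22,23,28,29,30,31): 1⊕1⊕0⊕0⊕0⊕1⊕0⊕0⊕0⊕0⊕0⊕0⊕0⊕1⊕1⊕1 = 0
s8 (pos 8,9,10,11,12,13,14,15,24,25,26,27,28,29,30,31): 1⊕0⊕1⊕0⊕0⊕1⊕0⊕0⊕1⊕1⊕1⊕1⊕0⊕1⊕1⊕1 = 0
s16 (pos 16,17,18,19,20,21,22,23,24,25,26,27,28,29,30,31): 1⊕1⊕0⊕1⊕0⊕0⊕0⊕0⊕1⊕1⊕1⊕1⊕0⊕1⊕1⊕1 = 0
Syndrome s16…s1 = 00000 → no error.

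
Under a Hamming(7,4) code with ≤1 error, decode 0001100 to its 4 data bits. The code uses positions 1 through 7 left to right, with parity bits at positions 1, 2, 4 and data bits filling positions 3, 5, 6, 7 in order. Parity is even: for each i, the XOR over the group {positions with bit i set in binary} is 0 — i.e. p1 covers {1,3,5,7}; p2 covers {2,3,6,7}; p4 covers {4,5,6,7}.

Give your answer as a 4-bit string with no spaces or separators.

0100

s1 (pos 1,3,5,7): 0⊕0⊕1⊕0 = 1
s2 (pos 2,3,6,7): 0⊕0⊕0⊕0 = 0
s4 (pos 4,5,6,7): 1⊕1⊕0⊕0 = 0
Syndrome s4…s1 = 001 → error at position 1.
Flip position 1: 0001100 → 1001100
Read data bits from positions 3,5,6,7: 0100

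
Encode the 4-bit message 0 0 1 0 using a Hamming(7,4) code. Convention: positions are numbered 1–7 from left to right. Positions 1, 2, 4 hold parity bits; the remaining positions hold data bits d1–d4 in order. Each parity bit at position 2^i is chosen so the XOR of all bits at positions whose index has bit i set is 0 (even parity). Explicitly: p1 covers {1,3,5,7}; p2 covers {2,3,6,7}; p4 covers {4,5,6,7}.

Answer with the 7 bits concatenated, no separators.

Place data at non-parity positions: p1 p2 0 p4 0 1 0
p1 (pos 1,3,5,7): XOR of data positions = 0⊕0⊕0 = 0
p2 (pos 2,3,6,7): XOR of data positions = 0⊕1⊕0 = 1
p4 (pos 4,5,6,7): XOR of data positions = 0⊕1⊕0 = 1
Codeword: 0101010

0101010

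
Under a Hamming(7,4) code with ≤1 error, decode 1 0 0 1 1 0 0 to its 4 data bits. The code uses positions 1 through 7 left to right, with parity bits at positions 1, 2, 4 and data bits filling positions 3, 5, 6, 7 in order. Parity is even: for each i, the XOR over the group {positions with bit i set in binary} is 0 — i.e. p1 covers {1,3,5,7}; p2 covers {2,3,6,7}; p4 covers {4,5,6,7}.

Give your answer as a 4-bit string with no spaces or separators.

s1 (pos 1,3,5,7): 1⊕0⊕1⊕0 = 0
s2 (pos 2,3,6,7): 0⊕0⊕0⊕0 = 0
s4 (pos 4,5,6,7): 1⊕1⊕0⊕0 = 0
Syndrome s4…s1 = 000 → no error.
Read data bits from positions 3,5,6,7: 0100

0100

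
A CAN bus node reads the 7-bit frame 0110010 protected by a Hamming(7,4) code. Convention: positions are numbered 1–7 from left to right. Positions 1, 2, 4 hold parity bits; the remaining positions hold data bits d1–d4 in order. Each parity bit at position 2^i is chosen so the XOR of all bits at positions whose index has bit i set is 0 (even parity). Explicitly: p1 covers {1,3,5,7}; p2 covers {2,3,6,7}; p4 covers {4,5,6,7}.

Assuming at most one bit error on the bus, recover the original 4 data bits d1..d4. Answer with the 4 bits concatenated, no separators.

s1 (pos 1,3,5,7): 0⊕1⊕0⊕0 = 1
s2 (pos 2,3,6,7): 1⊕1⊕1⊕0 = 1
s4 (pos 4,5,6,7): 0⊕0⊕1⊕0 = 1
Syndrome s4…s1 = 111 → error at position 7.
Flip position 7: 0110010 → 0110011
Read data bits from positions 3,5,6,7: 1011

1011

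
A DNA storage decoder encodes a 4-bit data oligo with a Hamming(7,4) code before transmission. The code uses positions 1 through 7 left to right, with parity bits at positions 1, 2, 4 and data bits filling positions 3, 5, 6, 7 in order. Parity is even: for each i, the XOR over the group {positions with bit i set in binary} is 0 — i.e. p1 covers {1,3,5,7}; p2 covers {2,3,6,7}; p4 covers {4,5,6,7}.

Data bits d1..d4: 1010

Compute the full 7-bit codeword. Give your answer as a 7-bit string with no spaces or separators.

Place data at non-parity positions: p1 p2 1 p4 0 1 0
p1 (pos 1,3,5,7): XOR of data positions = 1⊕0⊕0 = 1
p2 (pos 2,3,6,7): XOR of data positions = 1⊕1⊕0 = 0
p4 (pos 4,5,6,7): XOR of data positions = 0⊕1⊕0 = 1
Codeword: 1011010

1011010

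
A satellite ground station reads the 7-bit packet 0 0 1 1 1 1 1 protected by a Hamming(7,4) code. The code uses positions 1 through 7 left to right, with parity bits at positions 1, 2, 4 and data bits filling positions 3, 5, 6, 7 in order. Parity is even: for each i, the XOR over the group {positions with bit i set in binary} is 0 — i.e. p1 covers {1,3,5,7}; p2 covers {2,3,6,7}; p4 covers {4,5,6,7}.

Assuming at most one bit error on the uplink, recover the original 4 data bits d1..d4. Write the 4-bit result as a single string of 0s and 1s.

0111

s1 (pos 1,3,5,7): 0⊕1⊕1⊕1 = 1
s2 (pos 2,3,6,7): 0⊕1⊕1⊕1 = 1
s4 (pos 4,5,6,7): 1⊕1⊕1⊕1 = 0
Syndrome s4…s1 = 011 → error at position 3.
Flip position 3: 0011111 → 0001111
Read data bits from positions 3,5,6,7: 0111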